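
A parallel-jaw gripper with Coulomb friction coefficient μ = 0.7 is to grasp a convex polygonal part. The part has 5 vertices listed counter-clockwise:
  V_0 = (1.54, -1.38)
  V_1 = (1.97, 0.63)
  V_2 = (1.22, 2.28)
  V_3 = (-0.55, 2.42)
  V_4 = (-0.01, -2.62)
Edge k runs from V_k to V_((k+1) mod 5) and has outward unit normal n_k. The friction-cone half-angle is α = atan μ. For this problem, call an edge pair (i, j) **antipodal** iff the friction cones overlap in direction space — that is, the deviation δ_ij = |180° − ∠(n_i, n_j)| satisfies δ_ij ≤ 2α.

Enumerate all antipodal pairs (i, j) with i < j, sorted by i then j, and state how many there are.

count = 4; pairs: (0,3), (1,3), (2,4), (3,4)

α = atan 0.7 = 34.99°;  2α = 69.98°
n_0 = (+0.9779, -0.2092)
n_1 = (+0.9104, +0.4138)
n_2 = (+0.0788, +0.9969)
n_3 = (-0.9943, -0.1065)
n_4 = (+0.6247, -0.7809)
  (0,1): δ = 143.48°  ·
  (0,2): δ = 82.45°  ·
  (0,3): δ = 18.19°  ✓
  (0,4): δ = 140.74°  ·
  (1,2): δ = 118.97°  ·
  (1,3): δ = 18.33°  ✓
  (1,4): δ = 104.22°  ·
  (2,3): δ = 79.36°  ·
  (2,4): δ = 43.18°  ✓
  (3,4): δ = 57.46°  ✓
antipodal pairs: 4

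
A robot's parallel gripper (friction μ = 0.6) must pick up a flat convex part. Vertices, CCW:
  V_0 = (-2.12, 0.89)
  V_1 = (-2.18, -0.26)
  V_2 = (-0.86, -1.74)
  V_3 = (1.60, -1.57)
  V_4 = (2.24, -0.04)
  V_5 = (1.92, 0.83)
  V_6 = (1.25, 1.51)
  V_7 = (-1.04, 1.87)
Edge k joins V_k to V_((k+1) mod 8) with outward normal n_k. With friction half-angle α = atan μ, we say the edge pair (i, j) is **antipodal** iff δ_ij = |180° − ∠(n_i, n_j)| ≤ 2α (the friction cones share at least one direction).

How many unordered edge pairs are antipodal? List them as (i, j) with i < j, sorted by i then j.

α = atan 0.6 = 30.96°;  2α = 61.93°
n_0 = (-0.9986, +0.0521)
n_1 = (-0.7463, -0.6656)
n_2 = (+0.0689, -0.9976)
n_3 = (+0.9225, -0.3859)
n_4 = (+0.9385, +0.3452)
n_5 = (+0.7123, +0.7018)
n_6 = (+0.1553, +0.9879)
n_7 = (-0.6720, +0.7406)
  (0,1): δ = 135.28°  ·
  (0,2): δ = 83.06°  ·
  (0,3): δ = 19.71°  ✓
  (0,4): δ = 23.18°  ✓
  (0,5): δ = 47.56°  ✓
  (0,6): δ = 84.05°  ·
  (0,7): δ = 135.21°  ·
  (1,2): δ = 127.78°  ·
  (1,3): δ = 64.43°  ·
  (1,4): δ = 21.54°  ✓
  (1,5): δ = 2.85°  ✓
  (1,6): δ = 39.34°  ✓
  (1,7): δ = 90.49°  ·
  (2,3): δ = 116.65°  ·
  (2,4): δ = 73.76°  ·
  (2,5): δ = 49.38°  ✓
  (2,6): δ = 12.89°  ✓
  (2,7): δ = 38.27°  ✓
  (3,4): δ = 137.11°  ·
  (3,5): δ = 112.72°  ·
  (3,6): δ = 76.23°  ·
  (3,7): δ = 25.08°  ✓
  (4,5): δ = 155.62°  ·
  (4,6): δ = 119.13°  ·
  (4,7): δ = 67.97°  ·
  (5,6): δ = 143.51°  ·
  (5,7): δ = 92.35°  ·
  (6,7): δ = 128.85°  ·
antipodal pairs: 10

count = 10; pairs: (0,3), (0,4), (0,5), (1,4), (1,5), (1,6), (2,5), (2,6), (2,7), (3,7)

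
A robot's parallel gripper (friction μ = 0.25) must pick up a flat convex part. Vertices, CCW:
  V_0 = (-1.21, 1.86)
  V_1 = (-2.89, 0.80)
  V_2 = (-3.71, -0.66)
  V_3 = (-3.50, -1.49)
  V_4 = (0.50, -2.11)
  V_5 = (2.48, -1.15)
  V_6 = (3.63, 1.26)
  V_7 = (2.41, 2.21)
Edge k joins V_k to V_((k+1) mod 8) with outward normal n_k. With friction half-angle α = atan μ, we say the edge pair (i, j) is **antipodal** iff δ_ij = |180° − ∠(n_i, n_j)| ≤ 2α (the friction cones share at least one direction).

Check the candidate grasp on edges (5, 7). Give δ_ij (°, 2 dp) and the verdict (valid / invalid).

δ = 58.97°, invalid

α = atan 0.25 = 14.04°;  2α = 28.07°
edge 5: e_5 = (+1.15, +2.41);  n_5 = (+0.9025, -0.4307)
edge 7: e_7 = (-3.62, -0.35);  n_7 = (-0.0962, +0.9954)
∠(n_5, n_7) = 121.03°
δ = |180° − 121.03°| = 58.97°
58.97° > 2α = 28.07°  →  invalid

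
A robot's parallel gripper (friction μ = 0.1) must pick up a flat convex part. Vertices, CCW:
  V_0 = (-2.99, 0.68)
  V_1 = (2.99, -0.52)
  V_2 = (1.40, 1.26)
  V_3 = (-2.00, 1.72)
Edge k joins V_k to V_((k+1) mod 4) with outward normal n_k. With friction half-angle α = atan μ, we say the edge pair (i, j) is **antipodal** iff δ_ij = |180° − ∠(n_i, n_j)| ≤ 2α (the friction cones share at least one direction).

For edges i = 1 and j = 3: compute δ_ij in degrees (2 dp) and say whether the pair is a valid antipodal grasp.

α = atan 0.1 = 5.71°;  2α = 11.42°
edge 1: e_1 = (-1.59, +1.78);  n_1 = (+0.7458, +0.6662)
edge 3: e_3 = (-0.99, -1.04);  n_3 = (-0.7243, +0.6895)
∠(n_1, n_3) = 94.64°
δ = |180° − 94.64°| = 85.36°
85.36° > 2α = 11.42°  →  invalid

δ = 85.36°, invalid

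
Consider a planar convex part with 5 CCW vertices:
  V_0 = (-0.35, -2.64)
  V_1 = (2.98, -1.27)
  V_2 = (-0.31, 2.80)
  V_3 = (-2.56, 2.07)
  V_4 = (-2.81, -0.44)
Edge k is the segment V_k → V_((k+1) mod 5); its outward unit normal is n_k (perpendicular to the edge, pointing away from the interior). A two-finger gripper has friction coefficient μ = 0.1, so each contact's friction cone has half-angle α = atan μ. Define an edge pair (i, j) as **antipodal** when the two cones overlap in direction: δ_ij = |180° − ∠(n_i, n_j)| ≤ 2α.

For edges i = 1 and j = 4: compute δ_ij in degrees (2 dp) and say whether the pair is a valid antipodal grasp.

δ = 9.24°, valid

α = atan 0.1 = 5.71°;  2α = 11.42°
edge 1: e_1 = (-3.29, +4.07);  n_1 = (+0.7777, +0.6286)
edge 4: e_4 = (+2.46, -2.20);  n_4 = (-0.6666, -0.7454)
∠(n_1, n_4) = 170.76°
δ = |180° − 170.76°| = 9.24°
9.24° ≤ 2α = 11.42°  →  valid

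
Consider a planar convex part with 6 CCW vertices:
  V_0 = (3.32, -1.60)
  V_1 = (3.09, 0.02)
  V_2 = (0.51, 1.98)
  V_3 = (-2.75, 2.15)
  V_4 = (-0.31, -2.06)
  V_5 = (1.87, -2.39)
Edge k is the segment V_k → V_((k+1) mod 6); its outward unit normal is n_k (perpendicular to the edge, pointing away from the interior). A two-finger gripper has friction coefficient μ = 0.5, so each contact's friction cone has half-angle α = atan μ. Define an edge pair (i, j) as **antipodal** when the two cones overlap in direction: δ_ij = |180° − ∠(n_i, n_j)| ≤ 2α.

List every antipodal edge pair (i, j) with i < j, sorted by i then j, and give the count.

α = atan 0.5 = 26.57°;  2α = 53.13°
n_0 = (+0.9901, +0.1406)
n_1 = (+0.6049, +0.7963)
n_2 = (+0.0521, +0.9986)
n_3 = (-0.8652, -0.5014)
n_4 = (-0.1497, -0.9887)
n_5 = (+0.4784, -0.8781)
  (0,1): δ = 135.30°  ·
  (0,2): δ = 101.07°  ·
  (0,3): δ = 22.01°  ✓
  (0,4): δ = 73.31°  ·
  (0,5): δ = 110.50°  ·
  (1,2): δ = 145.76°  ·
  (1,3): δ = 22.68°  ✓
  (1,4): δ = 28.62°  ✓
  (1,5): δ = 65.81°  ·
  (2,3): δ = 56.92°  ·
  (2,4): δ = 5.62°  ✓
  (2,5): δ = 31.57°  ✓
  (3,4): δ = 128.70°  ·
  (3,5): δ = 91.51°  ·
  (4,5): δ = 142.81°  ·
antipodal pairs: 5

count = 5; pairs: (0,3), (1,3), (1,4), (2,4), (2,5)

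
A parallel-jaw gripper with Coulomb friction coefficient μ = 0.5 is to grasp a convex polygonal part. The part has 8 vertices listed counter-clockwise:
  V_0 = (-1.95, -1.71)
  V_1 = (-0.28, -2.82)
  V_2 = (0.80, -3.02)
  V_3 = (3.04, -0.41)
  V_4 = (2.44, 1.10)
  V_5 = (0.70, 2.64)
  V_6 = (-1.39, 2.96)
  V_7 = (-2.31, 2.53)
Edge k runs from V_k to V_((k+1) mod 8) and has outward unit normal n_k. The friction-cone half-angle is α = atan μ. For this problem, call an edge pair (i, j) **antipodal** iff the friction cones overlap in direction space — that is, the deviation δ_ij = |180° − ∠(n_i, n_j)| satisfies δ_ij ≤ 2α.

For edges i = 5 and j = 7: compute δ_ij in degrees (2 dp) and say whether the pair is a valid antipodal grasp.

δ = 76.44°, invalid

α = atan 0.5 = 26.57°;  2α = 53.13°
edge 5: e_5 = (-2.09, +0.32);  n_5 = (+0.1513, +0.9885)
edge 7: e_7 = (+0.36, -4.24);  n_7 = (-0.9964, -0.0846)
∠(n_5, n_7) = 103.56°
δ = |180° − 103.56°| = 76.44°
76.44° > 2α = 53.13°  →  invalid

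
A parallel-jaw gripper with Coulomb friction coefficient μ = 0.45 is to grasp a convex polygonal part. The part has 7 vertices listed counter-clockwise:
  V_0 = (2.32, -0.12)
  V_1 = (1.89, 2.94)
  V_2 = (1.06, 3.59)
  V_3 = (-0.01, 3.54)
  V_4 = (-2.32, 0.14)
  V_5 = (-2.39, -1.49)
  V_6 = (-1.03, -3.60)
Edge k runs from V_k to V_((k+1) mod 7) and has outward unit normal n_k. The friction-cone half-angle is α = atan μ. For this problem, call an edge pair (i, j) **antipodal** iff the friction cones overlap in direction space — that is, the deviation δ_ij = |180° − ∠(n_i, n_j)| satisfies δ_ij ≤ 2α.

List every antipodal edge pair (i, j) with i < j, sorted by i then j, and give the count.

α = atan 0.45 = 24.23°;  2α = 48.46°
n_0 = (+0.9903, +0.1392)
n_1 = (+0.6166, +0.7873)
n_2 = (-0.0467, +0.9989)
n_3 = (-0.8272, +0.5620)
n_4 = (-0.9991, +0.0429)
n_5 = (-0.8405, -0.5418)
n_6 = (+0.7204, -0.6935)
  (0,1): δ = 136.06°  ·
  (0,2): δ = 95.32°  ·
  (0,3): δ = 42.19°  ✓
  (0,4): δ = 10.46°  ✓
  (0,5): δ = 24.80°  ✓
  (0,6): δ = 128.09°  ·
  (1,2): δ = 139.26°  ·
  (1,3): δ = 86.13°  ·
  (1,4): δ = 54.39°  ·
  (1,5): δ = 19.13°  ✓
  (1,6): δ = 84.16°  ·
  (2,3): δ = 126.87°  ·
  (2,4): δ = 95.13°  ·
  (2,5): δ = 59.87°  ·
  (2,6): δ = 43.41°  ✓
  (3,4): δ = 148.27°  ·
  (3,5): δ = 113.00°  ·
  (3,6): δ = 9.72°  ✓
  (4,5): δ = 144.74°  ·
  (4,6): δ = 41.45°  ✓
  (5,6): δ = 76.71°  ·
antipodal pairs: 7

count = 7; pairs: (0,3), (0,4), (0,5), (1,5), (2,6), (3,6), (4,6)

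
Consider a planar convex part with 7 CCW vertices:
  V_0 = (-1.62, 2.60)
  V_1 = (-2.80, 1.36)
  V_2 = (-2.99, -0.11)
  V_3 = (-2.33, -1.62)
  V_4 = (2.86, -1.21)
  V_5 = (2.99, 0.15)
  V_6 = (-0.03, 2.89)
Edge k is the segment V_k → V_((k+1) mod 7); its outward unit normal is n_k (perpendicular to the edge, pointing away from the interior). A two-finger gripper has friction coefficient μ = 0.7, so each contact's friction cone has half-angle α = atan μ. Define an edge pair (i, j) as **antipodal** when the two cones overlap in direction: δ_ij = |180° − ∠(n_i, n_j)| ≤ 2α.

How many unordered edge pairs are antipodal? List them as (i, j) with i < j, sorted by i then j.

α = atan 0.7 = 34.99°;  2α = 69.98°
n_0 = (-0.7244, +0.6894)
n_1 = (-0.9918, +0.1282)
n_2 = (-0.9163, -0.4005)
n_3 = (+0.0788, -0.9969)
n_4 = (+0.9955, -0.0952)
n_5 = (+0.6719, +0.7406)
n_6 = (-0.1794, +0.9838)
  (0,1): δ = 143.79°  ·
  (0,2): δ = 112.81°  ·
  (0,3): δ = 41.90°  ✓
  (0,4): δ = 38.12°  ✓
  (0,5): δ = 91.36°  ·
  (0,6): δ = 143.92°  ·
  (1,2): δ = 149.03°  ·
  (1,3): δ = 78.12°  ·
  (1,4): δ = 1.90°  ✓
  (1,5): δ = 55.15°  ✓
  (1,6): δ = 107.70°  ·
  (2,3): δ = 109.09°  ·
  (2,4): δ = 29.07°  ✓
  (2,5): δ = 24.17°  ✓
  (2,6): δ = 76.73°  ·
  (3,4): δ = 99.98°  ·
  (3,5): δ = 46.73°  ✓
  (3,6): δ = 5.82°  ✓
  (4,5): δ = 126.76°  ·
  (4,6): δ = 74.20°  ·
  (5,6): δ = 127.45°  ·
antipodal pairs: 8

count = 8; pairs: (0,3), (0,4), (1,4), (1,5), (2,4), (2,5), (3,5), (3,6)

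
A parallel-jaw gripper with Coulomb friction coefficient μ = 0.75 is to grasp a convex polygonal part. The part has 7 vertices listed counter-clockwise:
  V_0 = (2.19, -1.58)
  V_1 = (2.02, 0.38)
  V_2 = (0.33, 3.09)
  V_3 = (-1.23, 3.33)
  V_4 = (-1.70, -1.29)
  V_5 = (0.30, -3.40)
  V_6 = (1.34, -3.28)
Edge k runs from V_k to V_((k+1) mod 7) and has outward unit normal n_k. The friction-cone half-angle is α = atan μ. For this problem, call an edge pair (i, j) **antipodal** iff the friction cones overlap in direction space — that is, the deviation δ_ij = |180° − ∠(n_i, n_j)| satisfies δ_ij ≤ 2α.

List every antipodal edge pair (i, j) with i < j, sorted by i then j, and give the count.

α = atan 0.75 = 36.87°;  2α = 73.74°
n_0 = (+0.9963, +0.0864)
n_1 = (+0.8485, +0.5292)
n_2 = (+0.1521, +0.9884)
n_3 = (-0.9949, +0.1012)
n_4 = (-0.7258, -0.6879)
n_5 = (+0.1146, -0.9934)
n_6 = (+0.8944, -0.4472)
  (0,1): δ = 153.01°  ·
  (0,2): δ = 103.70°  ·
  (0,3): δ = 10.77°  ✓
  (0,4): δ = 38.51°  ✓
  (0,5): δ = 91.62°  ·
  (0,6): δ = 148.48°  ·
  (1,2): δ = 130.69°  ·
  (1,3): δ = 37.76°  ✓
  (1,4): δ = 11.52°  ✓
  (1,5): δ = 64.63°  ✓
  (1,6): δ = 121.49°  ·
  (2,3): δ = 87.06°  ·
  (2,4): δ = 37.79°  ✓
  (2,5): δ = 15.33°  ✓
  (2,6): δ = 72.18°  ✓
  (3,4): δ = 130.72°  ·
  (3,5): δ = 77.61°  ·
  (3,6): δ = 20.76°  ✓
  (4,5): δ = 126.88°  ·
  (4,6): δ = 70.03°  ✓
  (5,6): δ = 123.15°  ·
antipodal pairs: 10

count = 10; pairs: (0,3), (0,4), (1,3), (1,4), (1,5), (2,4), (2,5), (2,6), (3,6), (4,6)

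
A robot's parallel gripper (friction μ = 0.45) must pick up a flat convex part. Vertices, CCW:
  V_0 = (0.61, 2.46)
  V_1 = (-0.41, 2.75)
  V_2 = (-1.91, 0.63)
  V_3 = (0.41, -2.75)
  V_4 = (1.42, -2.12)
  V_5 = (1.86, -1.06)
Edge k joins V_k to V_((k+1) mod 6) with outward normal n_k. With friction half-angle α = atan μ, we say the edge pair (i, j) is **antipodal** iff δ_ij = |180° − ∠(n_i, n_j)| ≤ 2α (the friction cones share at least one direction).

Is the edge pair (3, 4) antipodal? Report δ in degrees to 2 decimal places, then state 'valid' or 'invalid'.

δ = 144.50°, invalid

α = atan 0.45 = 24.23°;  2α = 48.46°
edge 3: e_3 = (+1.01, +0.63);  n_3 = (+0.5292, -0.8485)
edge 4: e_4 = (+0.44, +1.06);  n_4 = (+0.9236, -0.3834)
∠(n_3, n_4) = 35.50°
δ = |180° − 35.50°| = 144.50°
144.50° > 2α = 48.46°  →  invalid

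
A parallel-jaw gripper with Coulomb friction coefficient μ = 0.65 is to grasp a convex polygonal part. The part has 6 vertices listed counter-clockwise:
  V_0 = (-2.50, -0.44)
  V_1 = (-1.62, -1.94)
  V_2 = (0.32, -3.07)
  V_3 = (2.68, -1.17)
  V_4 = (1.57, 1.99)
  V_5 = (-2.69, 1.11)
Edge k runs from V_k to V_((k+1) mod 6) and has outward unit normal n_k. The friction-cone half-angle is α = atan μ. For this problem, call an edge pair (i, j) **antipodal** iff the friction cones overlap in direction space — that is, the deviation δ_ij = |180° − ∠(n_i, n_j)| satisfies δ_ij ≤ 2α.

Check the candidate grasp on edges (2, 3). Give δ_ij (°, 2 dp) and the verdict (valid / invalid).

α = atan 0.65 = 33.02°;  2α = 66.05°
edge 2: e_2 = (+2.36, +1.90);  n_2 = (+0.6271, -0.7789)
edge 3: e_3 = (-1.11, +3.16);  n_3 = (+0.9435, +0.3314)
∠(n_2, n_3) = 70.52°
δ = |180° − 70.52°| = 109.48°
109.48° > 2α = 66.05°  →  invalid

δ = 109.48°, invalid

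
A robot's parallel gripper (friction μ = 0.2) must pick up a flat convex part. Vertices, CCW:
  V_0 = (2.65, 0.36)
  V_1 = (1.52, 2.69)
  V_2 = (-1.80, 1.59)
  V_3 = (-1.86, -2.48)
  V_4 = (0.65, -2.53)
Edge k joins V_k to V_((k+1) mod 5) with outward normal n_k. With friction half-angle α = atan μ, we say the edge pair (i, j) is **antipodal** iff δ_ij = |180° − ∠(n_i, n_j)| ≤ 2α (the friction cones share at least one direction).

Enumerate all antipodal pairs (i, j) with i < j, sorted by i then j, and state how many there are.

count = 1; pairs: (1,3)

α = atan 0.2 = 11.31°;  2α = 22.62°
n_0 = (+0.8998, +0.4364)
n_1 = (-0.3145, +0.9493)
n_2 = (-0.9999, +0.0147)
n_3 = (-0.0199, -0.9998)
n_4 = (+0.8223, -0.5691)
  (0,1): δ = 97.54°  ·
  (0,2): δ = 26.72°  ·
  (0,3): δ = 62.99°  ·
  (0,4): δ = 119.44°  ·
  (1,2): δ = 109.18°  ·
  (1,3): δ = 19.47°  ✓
  (1,4): δ = 36.98°  ·
  (2,3): δ = 90.30°  ·
  (2,4): δ = 33.84°  ·
  (3,4): δ = 123.54°  ·
antipodal pairs: 1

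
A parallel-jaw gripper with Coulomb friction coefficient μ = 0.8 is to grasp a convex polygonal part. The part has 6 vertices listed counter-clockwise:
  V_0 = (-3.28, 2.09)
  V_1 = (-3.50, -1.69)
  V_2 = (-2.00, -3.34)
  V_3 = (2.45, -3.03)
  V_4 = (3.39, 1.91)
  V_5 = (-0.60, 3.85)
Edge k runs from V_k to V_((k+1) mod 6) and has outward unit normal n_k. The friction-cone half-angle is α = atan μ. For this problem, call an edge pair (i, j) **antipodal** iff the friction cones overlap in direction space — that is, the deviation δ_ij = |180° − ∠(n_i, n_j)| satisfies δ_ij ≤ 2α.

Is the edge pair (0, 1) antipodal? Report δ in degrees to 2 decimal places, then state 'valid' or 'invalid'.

α = atan 0.8 = 38.66°;  2α = 77.32°
edge 0: e_0 = (-0.22, -3.78);  n_0 = (-0.9983, +0.0581)
edge 1: e_1 = (+1.50, -1.65);  n_1 = (-0.7399, -0.6727)
∠(n_0, n_1) = 45.60°
δ = |180° − 45.60°| = 134.40°
134.40° > 2α = 77.32°  →  invalid

δ = 134.40°, invalid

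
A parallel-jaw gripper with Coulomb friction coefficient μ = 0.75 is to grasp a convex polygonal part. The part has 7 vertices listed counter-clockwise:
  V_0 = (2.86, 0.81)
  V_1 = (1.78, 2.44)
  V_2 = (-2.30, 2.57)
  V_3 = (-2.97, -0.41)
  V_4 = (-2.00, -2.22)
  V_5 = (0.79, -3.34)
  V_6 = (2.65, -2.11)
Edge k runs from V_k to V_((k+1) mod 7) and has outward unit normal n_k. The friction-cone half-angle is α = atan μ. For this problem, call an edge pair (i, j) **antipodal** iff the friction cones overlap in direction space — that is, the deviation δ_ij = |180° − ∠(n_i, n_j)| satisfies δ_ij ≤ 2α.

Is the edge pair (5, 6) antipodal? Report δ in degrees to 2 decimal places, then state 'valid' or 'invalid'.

δ = 127.59°, invalid

α = atan 0.75 = 36.87°;  2α = 73.74°
edge 5: e_5 = (+1.86, +1.23);  n_5 = (+0.5516, -0.8341)
edge 6: e_6 = (+0.21, +2.92);  n_6 = (+0.9974, -0.0717)
∠(n_5, n_6) = 52.41°
δ = |180° − 52.41°| = 127.59°
127.59° > 2α = 73.74°  →  invalid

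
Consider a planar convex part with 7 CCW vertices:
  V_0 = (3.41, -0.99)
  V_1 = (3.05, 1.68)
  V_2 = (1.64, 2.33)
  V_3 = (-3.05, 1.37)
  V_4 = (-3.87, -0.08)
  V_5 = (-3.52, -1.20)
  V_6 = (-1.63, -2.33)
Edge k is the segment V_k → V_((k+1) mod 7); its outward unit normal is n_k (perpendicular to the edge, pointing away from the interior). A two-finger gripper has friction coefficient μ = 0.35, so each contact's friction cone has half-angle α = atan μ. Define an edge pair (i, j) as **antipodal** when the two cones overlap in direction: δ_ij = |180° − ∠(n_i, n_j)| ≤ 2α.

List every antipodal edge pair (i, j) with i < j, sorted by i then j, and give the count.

count = 4; pairs: (0,3), (0,4), (1,5), (2,6)

α = atan 0.35 = 19.29°;  2α = 38.58°
n_0 = (+0.9910, +0.1336)
n_1 = (+0.4186, +0.9081)
n_2 = (-0.2005, +0.9797)
n_3 = (-0.8705, +0.4923)
n_4 = (-0.9545, -0.2983)
n_5 = (-0.5132, -0.8583)
n_6 = (+0.2569, -0.9664)
  (0,1): δ = 122.43°  ·
  (0,2): δ = 86.11°  ·
  (0,3): δ = 37.17°  ✓
  (0,4): δ = 9.68°  ✓
  (0,5): δ = 51.45°  ·
  (0,6): δ = 97.21°  ·
  (1,2): δ = 143.68°  ·
  (1,3): δ = 94.74°  ·
  (1,4): δ = 47.90°  ·
  (1,5): δ = 6.13°  ✓
  (1,6): δ = 39.64°  ·
  (2,3): δ = 131.06°  ·
  (2,4): δ = 84.21°  ·
  (2,5): δ = 42.44°  ·
  (2,6): δ = 3.32°  ✓
  (3,4): δ = 133.16°  ·
  (3,5): δ = 91.39°  ·
  (3,6): δ = 45.62°  ·
  (4,5): δ = 138.23°  ·
  (4,6): δ = 92.47°  ·
  (5,6): δ = 134.24°  ·
antipodal pairs: 4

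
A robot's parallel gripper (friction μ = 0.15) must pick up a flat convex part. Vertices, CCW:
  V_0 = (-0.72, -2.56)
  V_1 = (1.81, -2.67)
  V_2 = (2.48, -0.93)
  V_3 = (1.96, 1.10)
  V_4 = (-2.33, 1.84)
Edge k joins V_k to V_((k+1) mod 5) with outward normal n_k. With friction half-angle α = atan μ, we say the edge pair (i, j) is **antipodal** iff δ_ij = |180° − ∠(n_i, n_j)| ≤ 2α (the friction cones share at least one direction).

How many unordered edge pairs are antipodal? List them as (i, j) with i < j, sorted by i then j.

α = atan 0.15 = 8.53°;  2α = 17.06°
n_0 = (-0.0434, -0.9991)
n_1 = (+0.9332, -0.3593)
n_2 = (+0.9687, +0.2481)
n_3 = (+0.1700, +0.9854)
n_4 = (-0.9391, -0.3436)
  (0,1): δ = 108.57°  ·
  (0,2): δ = 73.14°  ·
  (0,3): δ = 7.30°  ✓
  (0,4): δ = 112.59°  ·
  (1,2): δ = 144.57°  ·
  (1,3): δ = 78.73°  ·
  (1,4): δ = 41.16°  ·
  (2,3): δ = 114.15°  ·
  (2,4): δ = 5.73°  ✓
  (3,4): δ = 60.12°  ·
antipodal pairs: 2

count = 2; pairs: (0,3), (2,4)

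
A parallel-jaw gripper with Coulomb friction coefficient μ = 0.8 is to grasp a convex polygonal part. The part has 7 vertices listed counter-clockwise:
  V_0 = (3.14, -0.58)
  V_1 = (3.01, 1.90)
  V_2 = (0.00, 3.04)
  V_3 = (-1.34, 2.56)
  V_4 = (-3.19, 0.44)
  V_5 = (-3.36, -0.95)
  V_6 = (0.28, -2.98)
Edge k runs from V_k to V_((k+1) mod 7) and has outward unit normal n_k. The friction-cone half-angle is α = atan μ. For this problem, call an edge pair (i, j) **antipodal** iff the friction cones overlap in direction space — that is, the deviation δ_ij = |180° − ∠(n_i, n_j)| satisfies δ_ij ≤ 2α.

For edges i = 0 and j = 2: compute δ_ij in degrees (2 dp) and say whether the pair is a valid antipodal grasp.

δ = 73.29°, valid

α = atan 0.8 = 38.66°;  2α = 77.32°
edge 0: e_0 = (-0.13, +2.48);  n_0 = (+0.9986, +0.0523)
edge 2: e_2 = (-1.34, -0.48);  n_2 = (-0.3372, +0.9414)
∠(n_0, n_2) = 106.71°
δ = |180° − 106.71°| = 73.29°
73.29° ≤ 2α = 77.32°  →  valid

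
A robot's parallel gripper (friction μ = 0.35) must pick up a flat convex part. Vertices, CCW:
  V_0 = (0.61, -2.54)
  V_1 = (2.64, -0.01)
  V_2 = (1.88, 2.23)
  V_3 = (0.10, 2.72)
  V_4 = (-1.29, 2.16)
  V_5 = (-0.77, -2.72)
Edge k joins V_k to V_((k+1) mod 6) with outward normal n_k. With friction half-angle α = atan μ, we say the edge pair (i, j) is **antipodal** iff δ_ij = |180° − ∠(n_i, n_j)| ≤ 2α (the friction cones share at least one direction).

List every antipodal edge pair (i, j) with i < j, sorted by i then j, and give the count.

α = atan 0.35 = 19.29°;  2α = 38.58°
n_0 = (+0.7800, -0.6258)
n_1 = (+0.9470, +0.3213)
n_2 = (+0.2654, +0.9641)
n_3 = (-0.3737, +0.9276)
n_4 = (-0.9944, -0.1060)
n_5 = (+0.1293, -0.9916)
  (0,1): δ = 122.52°  ·
  (0,2): δ = 66.65°  ·
  (0,3): δ = 29.31°  ✓
  (0,4): δ = 44.82°  ·
  (0,5): δ = 136.17°  ·
  (1,2): δ = 124.13°  ·
  (1,3): δ = 86.80°  ·
  (1,4): δ = 12.66°  ✓
  (1,5): δ = 78.69°  ·
  (2,3): δ = 142.67°  ·
  (2,4): δ = 68.53°  ·
  (2,5): δ = 22.82°  ✓
  (3,4): δ = 105.86°  ·
  (3,5): δ = 14.51°  ✓
  (4,5): δ = 88.65°  ·
antipodal pairs: 4

count = 4; pairs: (0,3), (1,4), (2,5), (3,5)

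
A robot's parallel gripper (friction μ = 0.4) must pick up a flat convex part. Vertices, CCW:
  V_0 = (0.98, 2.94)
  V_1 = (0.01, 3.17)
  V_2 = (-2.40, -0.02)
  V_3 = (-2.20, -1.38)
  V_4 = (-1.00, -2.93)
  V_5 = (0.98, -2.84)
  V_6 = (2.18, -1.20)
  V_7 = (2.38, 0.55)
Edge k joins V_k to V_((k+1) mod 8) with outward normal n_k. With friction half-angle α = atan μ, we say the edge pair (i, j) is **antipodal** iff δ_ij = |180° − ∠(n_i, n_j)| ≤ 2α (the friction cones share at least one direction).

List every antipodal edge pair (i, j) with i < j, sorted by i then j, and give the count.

count = 7; pairs: (0,3), (0,4), (1,5), (1,6), (2,6), (2,7), (3,7)

α = atan 0.4 = 21.80°;  2α = 43.60°
n_0 = (+0.2307, +0.9730)
n_1 = (-0.7979, +0.6028)
n_2 = (-0.9894, -0.1455)
n_3 = (-0.7907, -0.6122)
n_4 = (+0.0454, -0.9990)
n_5 = (+0.8070, -0.5905)
n_6 = (+0.9935, -0.1135)
n_7 = (+0.8629, +0.5054)
  (0,1): δ = 113.73°  ·
  (0,2): δ = 68.29°  ·
  (0,3): δ = 38.91°  ✓
  (0,4): δ = 15.94°  ✓
  (0,5): δ = 67.15°  ·
  (0,6): δ = 96.82°  ·
  (0,7): δ = 133.70°  ·
  (1,2): δ = 134.56°  ·
  (1,3): δ = 105.18°  ·
  (1,4): δ = 50.33°  ·
  (1,5): δ = 0.88°  ✓
  (1,6): δ = 30.55°  ✓
  (1,7): δ = 67.43°  ·
  (2,3): δ = 150.62°  ·
  (2,4): δ = 95.76°  ·
  (2,5): δ = 44.56°  ·
  (2,6): δ = 14.89°  ✓
  (2,7): δ = 21.99°  ✓
  (3,4): δ = 125.14°  ·
  (3,5): δ = 73.94°  ·
  (3,6): δ = 44.27°  ·
  (3,7): δ = 7.39°  ✓
  (4,5): δ = 128.80°  ·
  (4,6): δ = 99.12°  ·
  (4,7): δ = 62.24°  ·
  (5,6): δ = 150.33°  ·
  (5,7): δ = 113.45°  ·
  (6,7): δ = 143.12°  ·
antipodal pairs: 7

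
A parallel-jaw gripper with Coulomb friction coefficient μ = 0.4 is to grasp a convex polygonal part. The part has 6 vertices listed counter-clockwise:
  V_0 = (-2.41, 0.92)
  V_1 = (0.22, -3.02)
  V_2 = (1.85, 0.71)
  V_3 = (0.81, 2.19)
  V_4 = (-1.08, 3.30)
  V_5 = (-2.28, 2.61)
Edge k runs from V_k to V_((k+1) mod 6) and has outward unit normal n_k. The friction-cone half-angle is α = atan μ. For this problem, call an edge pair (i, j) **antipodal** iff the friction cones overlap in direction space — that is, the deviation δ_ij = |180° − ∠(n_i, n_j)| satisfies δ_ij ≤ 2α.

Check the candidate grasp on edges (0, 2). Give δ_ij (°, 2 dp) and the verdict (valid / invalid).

δ = 1.37°, valid

α = atan 0.4 = 21.80°;  2α = 43.60°
edge 0: e_0 = (+2.63, -3.94);  n_0 = (-0.8317, -0.5552)
edge 2: e_2 = (-1.04, +1.48);  n_2 = (+0.8182, +0.5749)
∠(n_0, n_2) = 178.63°
δ = |180° − 178.63°| = 1.37°
1.37° ≤ 2α = 43.60°  →  valid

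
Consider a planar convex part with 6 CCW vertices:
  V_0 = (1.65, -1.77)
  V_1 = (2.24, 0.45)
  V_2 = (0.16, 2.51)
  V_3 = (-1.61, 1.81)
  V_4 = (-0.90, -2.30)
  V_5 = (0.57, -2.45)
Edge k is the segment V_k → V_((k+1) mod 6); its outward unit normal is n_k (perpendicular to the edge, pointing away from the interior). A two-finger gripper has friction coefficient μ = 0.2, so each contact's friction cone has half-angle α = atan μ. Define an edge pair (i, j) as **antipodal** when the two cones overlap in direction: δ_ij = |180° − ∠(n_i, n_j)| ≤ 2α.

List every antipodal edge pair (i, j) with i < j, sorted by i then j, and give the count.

α = atan 0.2 = 11.31°;  2α = 22.62°
n_0 = (+0.9665, -0.2568)
n_1 = (+0.7037, +0.7105)
n_2 = (-0.3678, +0.9299)
n_3 = (-0.9854, -0.1702)
n_4 = (-0.1015, -0.9948)
n_5 = (+0.5328, -0.8462)
  (0,1): δ = 119.84°  ·
  (0,2): δ = 53.54°  ·
  (0,3): δ = 24.68°  ·
  (0,4): δ = 99.06°  ·
  (0,5): δ = 137.08°  ·
  (1,2): δ = 113.70°  ·
  (1,3): δ = 35.48°  ·
  (1,4): δ = 38.90°  ·
  (1,5): δ = 76.92°  ·
  (2,3): δ = 101.78°  ·
  (2,4): δ = 27.40°  ·
  (2,5): δ = 10.62°  ✓
  (3,4): δ = 105.63°  ·
  (3,5): δ = 67.61°  ·
  (4,5): δ = 141.98°  ·
antipodal pairs: 1

count = 1; pairs: (2,5)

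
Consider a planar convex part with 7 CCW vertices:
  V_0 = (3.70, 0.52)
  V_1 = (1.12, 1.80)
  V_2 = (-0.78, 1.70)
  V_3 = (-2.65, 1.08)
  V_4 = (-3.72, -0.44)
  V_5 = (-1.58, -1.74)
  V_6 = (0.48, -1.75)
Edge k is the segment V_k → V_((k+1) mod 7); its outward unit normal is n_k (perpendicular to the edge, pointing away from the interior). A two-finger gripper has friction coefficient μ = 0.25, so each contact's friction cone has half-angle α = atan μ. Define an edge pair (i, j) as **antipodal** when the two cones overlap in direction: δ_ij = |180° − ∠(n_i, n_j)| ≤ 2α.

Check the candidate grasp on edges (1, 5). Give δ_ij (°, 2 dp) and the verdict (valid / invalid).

α = atan 0.25 = 14.04°;  2α = 28.07°
edge 1: e_1 = (-1.90, -0.10);  n_1 = (-0.0526, +0.9986)
edge 5: e_5 = (+2.06, -0.01);  n_5 = (-0.0049, -1.0000)
∠(n_1, n_5) = 176.71°
δ = |180° − 176.71°| = 3.29°
3.29° ≤ 2α = 28.07°  →  valid

δ = 3.29°, valid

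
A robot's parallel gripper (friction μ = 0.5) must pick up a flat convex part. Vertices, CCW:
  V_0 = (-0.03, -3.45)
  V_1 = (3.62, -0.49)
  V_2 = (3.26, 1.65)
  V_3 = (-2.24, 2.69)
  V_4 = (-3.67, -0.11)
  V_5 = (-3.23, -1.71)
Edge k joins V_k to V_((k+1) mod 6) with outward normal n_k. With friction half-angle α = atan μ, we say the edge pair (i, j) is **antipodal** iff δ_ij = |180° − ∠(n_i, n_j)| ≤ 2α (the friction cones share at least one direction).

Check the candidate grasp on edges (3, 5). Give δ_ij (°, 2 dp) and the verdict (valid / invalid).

α = atan 0.5 = 26.57°;  2α = 53.13°
edge 3: e_3 = (-1.43, -2.80);  n_3 = (-0.8906, +0.4548)
edge 5: e_5 = (+3.20, -1.74);  n_5 = (-0.4777, -0.8785)
∠(n_3, n_5) = 88.52°
δ = |180° − 88.52°| = 91.48°
91.48° > 2α = 53.13°  →  invalid

δ = 91.48°, invalid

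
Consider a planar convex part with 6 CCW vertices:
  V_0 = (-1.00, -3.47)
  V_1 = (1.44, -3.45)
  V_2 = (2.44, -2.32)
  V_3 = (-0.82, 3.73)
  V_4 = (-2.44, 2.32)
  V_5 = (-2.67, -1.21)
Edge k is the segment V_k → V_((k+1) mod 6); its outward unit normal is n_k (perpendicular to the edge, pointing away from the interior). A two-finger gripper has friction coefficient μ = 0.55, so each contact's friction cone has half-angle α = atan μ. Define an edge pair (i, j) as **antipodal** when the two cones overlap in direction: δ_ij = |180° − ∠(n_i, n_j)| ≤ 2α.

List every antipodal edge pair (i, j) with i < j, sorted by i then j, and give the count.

α = atan 0.55 = 28.81°;  2α = 57.62°
n_0 = (+0.0082, -1.0000)
n_1 = (+0.7489, -0.6627)
n_2 = (+0.8803, +0.4744)
n_3 = (-0.6565, +0.7543)
n_4 = (-0.9979, +0.0650)
n_5 = (-0.8043, -0.5943)
  (0,1): δ = 131.98°  ·
  (0,2): δ = 62.15°  ·
  (0,3): δ = 40.57°  ✓
  (0,4): δ = 85.80°  ·
  (0,5): δ = 125.99°  ·
  (1,2): δ = 110.17°  ·
  (1,3): δ = 7.46°  ✓
  (1,4): δ = 37.78°  ✓
  (1,5): δ = 77.97°  ·
  (2,3): δ = 77.28°  ·
  (2,4): δ = 32.05°  ✓
  (2,5): δ = 8.14°  ✓
  (3,4): δ = 134.76°  ·
  (3,5): δ = 94.57°  ·
  (4,5): δ = 139.81°  ·
antipodal pairs: 5

count = 5; pairs: (0,3), (1,3), (1,4), (2,4), (2,5)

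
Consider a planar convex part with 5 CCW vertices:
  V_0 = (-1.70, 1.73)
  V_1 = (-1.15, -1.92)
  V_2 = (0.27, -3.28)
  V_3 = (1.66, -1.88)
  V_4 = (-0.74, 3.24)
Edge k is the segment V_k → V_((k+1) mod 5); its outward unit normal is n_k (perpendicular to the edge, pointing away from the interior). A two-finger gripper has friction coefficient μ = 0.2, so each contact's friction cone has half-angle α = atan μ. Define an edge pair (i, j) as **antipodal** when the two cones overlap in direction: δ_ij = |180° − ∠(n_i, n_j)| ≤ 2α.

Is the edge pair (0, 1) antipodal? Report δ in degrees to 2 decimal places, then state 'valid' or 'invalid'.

δ = 142.33°, invalid

α = atan 0.2 = 11.31°;  2α = 22.62°
edge 0: e_0 = (+0.55, -3.65);  n_0 = (-0.9888, -0.1490)
edge 1: e_1 = (+1.42, -1.36);  n_1 = (-0.6917, -0.7222)
∠(n_0, n_1) = 37.67°
δ = |180° − 37.67°| = 142.33°
142.33° > 2α = 22.62°  →  invalid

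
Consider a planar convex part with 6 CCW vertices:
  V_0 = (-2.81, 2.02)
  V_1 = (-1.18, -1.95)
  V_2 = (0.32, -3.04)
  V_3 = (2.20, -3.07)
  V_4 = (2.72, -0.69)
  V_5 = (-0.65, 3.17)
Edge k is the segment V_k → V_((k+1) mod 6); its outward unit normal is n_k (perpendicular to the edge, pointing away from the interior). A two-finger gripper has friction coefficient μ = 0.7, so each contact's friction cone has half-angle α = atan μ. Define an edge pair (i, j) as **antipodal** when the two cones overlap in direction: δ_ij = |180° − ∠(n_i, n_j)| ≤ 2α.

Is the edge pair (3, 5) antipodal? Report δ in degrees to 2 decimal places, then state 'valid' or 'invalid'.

δ = 49.64°, valid

α = atan 0.7 = 34.99°;  2α = 69.98°
edge 3: e_3 = (+0.52, +2.38);  n_3 = (+0.9770, -0.2135)
edge 5: e_5 = (-2.16, -1.15);  n_5 = (-0.4700, +0.8827)
∠(n_3, n_5) = 130.36°
δ = |180° − 130.36°| = 49.64°
49.64° ≤ 2α = 69.98°  →  valid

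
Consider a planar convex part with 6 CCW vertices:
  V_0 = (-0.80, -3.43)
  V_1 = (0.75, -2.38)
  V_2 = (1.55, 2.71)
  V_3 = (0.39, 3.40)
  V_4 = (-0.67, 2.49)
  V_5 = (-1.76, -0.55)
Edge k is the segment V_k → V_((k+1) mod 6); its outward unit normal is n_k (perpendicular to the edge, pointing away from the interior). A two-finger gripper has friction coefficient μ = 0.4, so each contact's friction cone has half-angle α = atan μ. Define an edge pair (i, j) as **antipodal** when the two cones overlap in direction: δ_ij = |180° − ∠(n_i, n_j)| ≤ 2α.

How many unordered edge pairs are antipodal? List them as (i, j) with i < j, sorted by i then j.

count = 6; pairs: (0,3), (0,4), (1,3), (1,4), (1,5), (2,5)

α = atan 0.4 = 21.80°;  2α = 43.60°
n_0 = (+0.5608, -0.8279)
n_1 = (+0.9879, -0.1553)
n_2 = (+0.5112, +0.8594)
n_3 = (-0.6514, +0.7588)
n_4 = (-0.9413, +0.3375)
n_5 = (-0.9487, -0.3162)
  (0,1): δ = 133.05°  ·
  (0,2): δ = 64.86°  ·
  (0,3): δ = 6.53°  ✓
  (0,4): δ = 36.16°  ✓
  (0,5): δ = 74.32°  ·
  (1,2): δ = 111.81°  ·
  (1,3): δ = 40.42°  ✓
  (1,4): δ = 10.79°  ✓
  (1,5): δ = 27.37°  ✓
  (2,3): δ = 108.61°  ·
  (2,4): δ = 78.98°  ·
  (2,5): δ = 40.82°  ✓
  (3,4): δ = 150.37°  ·
  (3,5): δ = 112.21°  ·
  (4,5): δ = 141.84°  ·
antipodal pairs: 6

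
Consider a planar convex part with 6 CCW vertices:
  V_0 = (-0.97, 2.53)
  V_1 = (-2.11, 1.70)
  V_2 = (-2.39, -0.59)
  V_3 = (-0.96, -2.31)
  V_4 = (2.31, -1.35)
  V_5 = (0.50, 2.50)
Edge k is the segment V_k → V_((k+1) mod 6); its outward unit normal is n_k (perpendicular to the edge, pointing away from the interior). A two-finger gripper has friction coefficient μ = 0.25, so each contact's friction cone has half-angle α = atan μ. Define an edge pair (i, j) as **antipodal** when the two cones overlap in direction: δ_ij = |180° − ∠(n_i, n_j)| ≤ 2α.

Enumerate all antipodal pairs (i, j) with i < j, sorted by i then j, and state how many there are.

α = atan 0.25 = 14.04°;  2α = 28.07°
n_0 = (-0.5886, +0.8084)
n_1 = (-0.9926, +0.1214)
n_2 = (-0.7690, -0.6393)
n_3 = (+0.2817, -0.9595)
n_4 = (+0.9050, +0.4255)
n_5 = (+0.0204, +0.9998)
  (0,1): δ = 133.03°  ·
  (0,2): δ = 86.32°  ·
  (0,3): δ = 19.70°  ✓
  (0,4): δ = 79.12°  ·
  (0,5): δ = 142.77°  ·
  (1,2): δ = 133.29°  ·
  (1,3): δ = 66.67°  ·
  (1,4): δ = 32.15°  ·
  (1,5): δ = 95.80°  ·
  (2,3): δ = 113.38°  ·
  (2,4): δ = 14.56°  ✓
  (2,5): δ = 49.09°  ·
  (3,4): δ = 81.18°  ·
  (3,5): δ = 17.53°  ✓
  (4,5): δ = 116.35°  ·
antipodal pairs: 3

count = 3; pairs: (0,3), (2,4), (3,5)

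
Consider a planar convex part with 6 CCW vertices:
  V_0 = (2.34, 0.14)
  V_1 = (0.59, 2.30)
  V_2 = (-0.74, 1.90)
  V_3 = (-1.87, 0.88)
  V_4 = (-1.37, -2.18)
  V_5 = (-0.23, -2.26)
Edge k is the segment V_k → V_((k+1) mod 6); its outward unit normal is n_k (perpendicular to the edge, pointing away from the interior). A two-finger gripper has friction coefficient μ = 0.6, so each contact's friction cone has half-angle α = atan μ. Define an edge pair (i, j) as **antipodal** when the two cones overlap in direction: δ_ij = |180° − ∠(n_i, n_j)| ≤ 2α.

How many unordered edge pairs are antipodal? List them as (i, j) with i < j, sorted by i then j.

α = atan 0.6 = 30.96°;  2α = 61.93°
n_0 = (+0.7770, +0.6295)
n_1 = (-0.2880, +0.9576)
n_2 = (-0.6701, +0.7423)
n_3 = (-0.9869, -0.1613)
n_4 = (-0.0700, -0.9975)
n_5 = (+0.6825, -0.7309)
  (0,1): δ = 112.28°  ·
  (0,2): δ = 86.94°  ·
  (0,3): δ = 29.73°  ✓
  (0,4): δ = 46.97°  ✓
  (0,5): δ = 94.03°  ·
  (1,2): δ = 154.67°  ·
  (1,3): δ = 97.46°  ·
  (1,4): δ = 20.75°  ✓
  (1,5): δ = 26.30°  ✓
  (2,3): δ = 122.79°  ·
  (2,4): δ = 46.09°  ✓
  (2,5): δ = 0.97°  ✓
  (3,4): δ = 103.29°  ·
  (3,5): δ = 56.24°  ✓
  (4,5): δ = 132.94°  ·
antipodal pairs: 7

count = 7; pairs: (0,3), (0,4), (1,4), (1,5), (2,4), (2,5), (3,5)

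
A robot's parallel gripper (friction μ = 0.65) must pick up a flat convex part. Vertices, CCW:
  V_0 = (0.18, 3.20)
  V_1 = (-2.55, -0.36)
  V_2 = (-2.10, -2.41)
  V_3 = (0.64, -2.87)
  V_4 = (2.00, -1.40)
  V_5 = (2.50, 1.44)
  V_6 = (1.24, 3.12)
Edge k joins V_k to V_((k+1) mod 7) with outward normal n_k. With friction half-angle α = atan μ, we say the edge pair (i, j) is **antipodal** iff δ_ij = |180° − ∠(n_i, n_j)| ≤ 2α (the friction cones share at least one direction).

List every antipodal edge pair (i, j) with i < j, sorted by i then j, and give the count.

count = 9; pairs: (0,2), (0,3), (0,4), (1,3), (1,4), (1,5), (2,5), (2,6), (3,6)

α = atan 0.65 = 33.02°;  2α = 66.05°
n_0 = (-0.7935, +0.6085)
n_1 = (-0.9767, -0.2144)
n_2 = (-0.1656, -0.9862)
n_3 = (+0.7340, -0.6791)
n_4 = (+0.9849, -0.1734)
n_5 = (+0.8000, +0.6000)
n_6 = (+0.0753, +0.9972)
  (0,1): δ = 130.14°  ·
  (0,2): δ = 62.05°  ✓
  (0,3): δ = 5.29°  ✓
  (0,4): δ = 27.50°  ✓
  (0,5): δ = 74.35°  ·
  (0,6): δ = 123.17°  ·
  (1,2): δ = 111.91°  ·
  (1,3): δ = 55.15°  ✓
  (1,4): δ = 22.37°  ✓
  (1,5): δ = 24.49°  ✓
  (1,6): δ = 73.30°  ·
  (2,3): δ = 123.24°  ·
  (2,4): δ = 90.45°  ·
  (2,5): δ = 43.60°  ✓
  (2,6): δ = 5.21°  ✓
  (3,4): δ = 147.21°  ·
  (3,5): δ = 100.36°  ·
  (3,6): δ = 51.54°  ✓
  (4,5): δ = 133.15°  ·
  (4,6): δ = 84.33°  ·
  (5,6): δ = 131.19°  ·
antipodal pairs: 9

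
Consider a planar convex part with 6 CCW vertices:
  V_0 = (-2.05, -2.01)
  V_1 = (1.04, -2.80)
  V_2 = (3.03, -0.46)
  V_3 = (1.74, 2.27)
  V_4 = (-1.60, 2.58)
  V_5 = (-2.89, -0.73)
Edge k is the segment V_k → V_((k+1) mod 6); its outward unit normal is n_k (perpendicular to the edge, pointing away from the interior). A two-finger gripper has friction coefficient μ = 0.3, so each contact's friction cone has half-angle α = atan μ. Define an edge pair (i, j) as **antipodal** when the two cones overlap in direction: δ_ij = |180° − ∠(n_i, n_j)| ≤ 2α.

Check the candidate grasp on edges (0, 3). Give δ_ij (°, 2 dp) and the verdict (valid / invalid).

α = atan 0.3 = 16.70°;  2α = 33.40°
edge 0: e_0 = (+3.09, -0.79);  n_0 = (-0.2477, -0.9688)
edge 3: e_3 = (-3.34, +0.31);  n_3 = (+0.0924, +0.9957)
∠(n_0, n_3) = 170.96°
δ = |180° − 170.96°| = 9.04°
9.04° ≤ 2α = 33.40°  →  valid

δ = 9.04°, valid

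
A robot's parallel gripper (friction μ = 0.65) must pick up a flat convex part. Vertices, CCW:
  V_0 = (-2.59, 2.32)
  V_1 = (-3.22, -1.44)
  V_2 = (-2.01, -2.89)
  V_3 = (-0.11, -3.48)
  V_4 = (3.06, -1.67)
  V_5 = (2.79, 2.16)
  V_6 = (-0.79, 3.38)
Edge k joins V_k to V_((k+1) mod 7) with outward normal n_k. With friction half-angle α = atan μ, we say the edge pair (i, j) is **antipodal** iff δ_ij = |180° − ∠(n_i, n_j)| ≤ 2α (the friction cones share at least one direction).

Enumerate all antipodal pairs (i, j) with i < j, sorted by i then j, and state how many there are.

count = 9; pairs: (0,3), (0,4), (1,4), (1,5), (2,5), (2,6), (3,5), (3,6), (4,6)

α = atan 0.65 = 33.02°;  2α = 66.05°
n_0 = (-0.9863, +0.1652)
n_1 = (-0.7678, -0.6407)
n_2 = (-0.2966, -0.9550)
n_3 = (+0.4958, -0.8684)
n_4 = (+0.9975, +0.0703)
n_5 = (+0.3226, +0.9465)
n_6 = (-0.5074, +0.8617)
  (0,1): δ = 130.64°  ·
  (0,2): δ = 97.74°  ·
  (0,3): δ = 50.76°  ✓
  (0,4): δ = 13.54°  ✓
  (0,5): δ = 80.69°  ·
  (0,6): δ = 130.01°  ·
  (1,2): δ = 147.10°  ·
  (1,3): δ = 100.12°  ·
  (1,4): δ = 35.81°  ✓
  (1,5): δ = 31.34°  ✓
  (1,6): δ = 80.65°  ·
  (2,3): δ = 133.02°  ·
  (2,4): δ = 68.72°  ·
  (2,5): δ = 1.57°  ✓
  (2,6): δ = 47.74°  ✓
  (3,4): δ = 115.69°  ·
  (3,5): δ = 48.54°  ✓
  (3,6): δ = 0.77°  ✓
  (4,5): δ = 112.85°  ·
  (4,6): δ = 63.54°  ✓
  (5,6): δ = 130.69°  ·
antipodal pairs: 9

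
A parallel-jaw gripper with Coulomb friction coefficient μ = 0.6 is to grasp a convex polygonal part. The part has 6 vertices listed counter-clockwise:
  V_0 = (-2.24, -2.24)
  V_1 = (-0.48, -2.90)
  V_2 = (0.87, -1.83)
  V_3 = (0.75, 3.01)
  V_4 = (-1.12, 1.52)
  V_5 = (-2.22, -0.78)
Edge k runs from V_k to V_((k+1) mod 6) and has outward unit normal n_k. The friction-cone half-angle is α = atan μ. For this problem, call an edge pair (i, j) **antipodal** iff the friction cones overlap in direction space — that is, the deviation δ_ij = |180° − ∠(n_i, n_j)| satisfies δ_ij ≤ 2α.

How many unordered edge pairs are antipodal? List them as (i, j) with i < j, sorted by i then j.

α = atan 0.6 = 30.96°;  2α = 61.93°
n_0 = (-0.3511, -0.9363)
n_1 = (+0.6211, -0.7837)
n_2 = (+0.9997, +0.0248)
n_3 = (-0.6232, +0.7821)
n_4 = (-0.9021, +0.4315)
n_5 = (-0.9999, +0.0137)
  (0,1): δ = 121.04°  ·
  (0,2): δ = 68.02°  ·
  (0,3): δ = 59.10°  ✓
  (0,4): δ = 85.00°  ·
  (0,5): δ = 109.77°  ·
  (1,2): δ = 126.98°  ·
  (1,3): δ = 0.15°  ✓
  (1,4): δ = 26.04°  ✓
  (1,5): δ = 50.82°  ✓
  (2,3): δ = 52.87°  ✓
  (2,4): δ = 26.98°  ✓
  (2,5): δ = 2.21°  ✓
  (3,4): δ = 154.11°  ·
  (3,5): δ = 129.33°  ·
  (4,5): δ = 155.22°  ·
antipodal pairs: 7

count = 7; pairs: (0,3), (1,3), (1,4), (1,5), (2,3), (2,4), (2,5)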